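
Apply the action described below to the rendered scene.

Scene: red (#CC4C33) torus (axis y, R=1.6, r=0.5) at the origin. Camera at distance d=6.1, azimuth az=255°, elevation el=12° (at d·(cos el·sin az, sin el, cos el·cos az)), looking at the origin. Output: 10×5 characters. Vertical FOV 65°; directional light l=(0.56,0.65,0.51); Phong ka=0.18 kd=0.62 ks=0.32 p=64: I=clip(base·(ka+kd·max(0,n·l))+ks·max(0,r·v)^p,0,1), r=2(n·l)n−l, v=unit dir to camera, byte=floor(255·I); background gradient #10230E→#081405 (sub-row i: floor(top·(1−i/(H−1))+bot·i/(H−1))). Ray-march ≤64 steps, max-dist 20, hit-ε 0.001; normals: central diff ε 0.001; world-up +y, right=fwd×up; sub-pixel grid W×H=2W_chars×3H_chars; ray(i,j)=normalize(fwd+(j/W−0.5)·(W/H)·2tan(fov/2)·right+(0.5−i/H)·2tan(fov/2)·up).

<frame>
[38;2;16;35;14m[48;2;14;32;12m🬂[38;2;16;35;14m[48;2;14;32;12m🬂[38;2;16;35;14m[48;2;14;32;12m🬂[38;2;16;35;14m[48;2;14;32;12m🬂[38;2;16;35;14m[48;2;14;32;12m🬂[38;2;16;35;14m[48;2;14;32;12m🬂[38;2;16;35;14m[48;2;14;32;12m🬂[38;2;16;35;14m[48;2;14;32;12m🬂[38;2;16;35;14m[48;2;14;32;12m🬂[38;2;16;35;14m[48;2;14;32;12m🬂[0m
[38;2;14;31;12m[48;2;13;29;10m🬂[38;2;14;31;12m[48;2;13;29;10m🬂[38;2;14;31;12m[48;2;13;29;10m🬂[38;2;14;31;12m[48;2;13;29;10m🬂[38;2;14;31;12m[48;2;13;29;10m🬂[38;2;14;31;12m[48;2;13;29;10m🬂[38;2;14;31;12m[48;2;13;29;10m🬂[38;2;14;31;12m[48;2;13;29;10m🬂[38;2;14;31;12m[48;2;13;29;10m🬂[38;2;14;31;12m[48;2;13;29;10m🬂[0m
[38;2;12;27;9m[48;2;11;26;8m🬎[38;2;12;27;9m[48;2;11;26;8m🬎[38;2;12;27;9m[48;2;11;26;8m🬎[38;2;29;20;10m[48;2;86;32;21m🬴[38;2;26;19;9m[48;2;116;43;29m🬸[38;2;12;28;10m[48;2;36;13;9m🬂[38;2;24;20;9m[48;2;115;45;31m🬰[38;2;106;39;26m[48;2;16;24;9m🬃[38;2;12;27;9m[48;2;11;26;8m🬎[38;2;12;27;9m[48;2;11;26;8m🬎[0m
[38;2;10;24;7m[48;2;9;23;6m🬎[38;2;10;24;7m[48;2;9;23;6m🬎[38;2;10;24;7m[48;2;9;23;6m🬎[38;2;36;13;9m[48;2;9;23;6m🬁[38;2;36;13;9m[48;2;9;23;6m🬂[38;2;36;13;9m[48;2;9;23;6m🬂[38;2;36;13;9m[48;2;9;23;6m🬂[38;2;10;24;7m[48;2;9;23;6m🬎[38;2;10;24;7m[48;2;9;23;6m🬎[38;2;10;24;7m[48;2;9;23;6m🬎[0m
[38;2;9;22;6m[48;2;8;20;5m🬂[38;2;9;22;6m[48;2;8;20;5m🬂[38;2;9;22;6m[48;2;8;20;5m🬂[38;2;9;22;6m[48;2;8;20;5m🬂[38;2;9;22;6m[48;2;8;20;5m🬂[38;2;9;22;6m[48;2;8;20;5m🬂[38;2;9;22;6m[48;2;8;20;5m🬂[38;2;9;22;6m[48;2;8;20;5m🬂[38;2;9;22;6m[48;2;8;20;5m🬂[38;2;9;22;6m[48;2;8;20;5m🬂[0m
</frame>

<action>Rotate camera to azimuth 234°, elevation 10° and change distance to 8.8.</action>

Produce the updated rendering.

<frame>
[38;2;16;35;14m[48;2;14;32;12m🬂[38;2;16;35;14m[48;2;14;32;12m🬂[38;2;16;35;14m[48;2;14;32;12m🬂[38;2;16;35;14m[48;2;14;32;12m🬂[38;2;16;35;14m[48;2;14;32;12m🬂[38;2;16;35;14m[48;2;14;32;12m🬂[38;2;16;35;14m[48;2;14;32;12m🬂[38;2;16;35;14m[48;2;14;32;12m🬂[38;2;16;35;14m[48;2;14;32;12m🬂[38;2;16;35;14m[48;2;14;32;12m🬂[0m
[38;2;14;31;12m[48;2;13;29;10m🬂[38;2;14;31;12m[48;2;13;29;10m🬂[38;2;14;31;12m[48;2;13;29;10m🬂[38;2;14;31;12m[48;2;13;29;10m🬂[38;2;14;31;12m[48;2;13;29;10m🬂[38;2;14;31;12m[48;2;13;29;10m🬂[38;2;14;31;12m[48;2;13;29;10m🬂[38;2;14;31;12m[48;2;13;29;10m🬂[38;2;14;31;12m[48;2;13;29;10m🬂[38;2;14;31;12m[48;2;13;29;10m🬂[0m
[38;2;12;27;9m[48;2;11;26;8m🬎[38;2;12;27;9m[48;2;11;26;8m🬎[38;2;12;27;9m[48;2;11;26;8m🬎[38;2;12;27;9m[48;2;11;26;8m🬎[38;2;26;19;9m[48;2;116;43;29m🬸[38;2;12;28;10m[48;2;36;13;9m🬂[38;2;117;43;29m[48;2;16;24;9m🬃[38;2;12;27;9m[48;2;11;26;8m🬎[38;2;12;27;9m[48;2;11;26;8m🬎[38;2;12;27;9m[48;2;11;26;8m🬎[0m
[38;2;10;24;7m[48;2;9;23;6m🬎[38;2;10;24;7m[48;2;9;23;6m🬎[38;2;10;24;7m[48;2;9;23;6m🬎[38;2;10;24;7m[48;2;9;23;6m🬎[38;2;10;24;7m[48;2;9;23;6m🬎[38;2;10;24;7m[48;2;9;23;6m🬎[38;2;10;24;7m[48;2;9;23;6m🬎[38;2;10;24;7m[48;2;9;23;6m🬎[38;2;10;24;7m[48;2;9;23;6m🬎[38;2;10;24;7m[48;2;9;23;6m🬎[0m
[38;2;9;22;6m[48;2;8;20;5m🬂[38;2;9;22;6m[48;2;8;20;5m🬂[38;2;9;22;6m[48;2;8;20;5m🬂[38;2;9;22;6m[48;2;8;20;5m🬂[38;2;9;22;6m[48;2;8;20;5m🬂[38;2;9;22;6m[48;2;8;20;5m🬂[38;2;9;22;6m[48;2;8;20;5m🬂[38;2;9;22;6m[48;2;8;20;5m🬂[38;2;9;22;6m[48;2;8;20;5m🬂[38;2;9;22;6m[48;2;8;20;5m🬂[0m
</frame>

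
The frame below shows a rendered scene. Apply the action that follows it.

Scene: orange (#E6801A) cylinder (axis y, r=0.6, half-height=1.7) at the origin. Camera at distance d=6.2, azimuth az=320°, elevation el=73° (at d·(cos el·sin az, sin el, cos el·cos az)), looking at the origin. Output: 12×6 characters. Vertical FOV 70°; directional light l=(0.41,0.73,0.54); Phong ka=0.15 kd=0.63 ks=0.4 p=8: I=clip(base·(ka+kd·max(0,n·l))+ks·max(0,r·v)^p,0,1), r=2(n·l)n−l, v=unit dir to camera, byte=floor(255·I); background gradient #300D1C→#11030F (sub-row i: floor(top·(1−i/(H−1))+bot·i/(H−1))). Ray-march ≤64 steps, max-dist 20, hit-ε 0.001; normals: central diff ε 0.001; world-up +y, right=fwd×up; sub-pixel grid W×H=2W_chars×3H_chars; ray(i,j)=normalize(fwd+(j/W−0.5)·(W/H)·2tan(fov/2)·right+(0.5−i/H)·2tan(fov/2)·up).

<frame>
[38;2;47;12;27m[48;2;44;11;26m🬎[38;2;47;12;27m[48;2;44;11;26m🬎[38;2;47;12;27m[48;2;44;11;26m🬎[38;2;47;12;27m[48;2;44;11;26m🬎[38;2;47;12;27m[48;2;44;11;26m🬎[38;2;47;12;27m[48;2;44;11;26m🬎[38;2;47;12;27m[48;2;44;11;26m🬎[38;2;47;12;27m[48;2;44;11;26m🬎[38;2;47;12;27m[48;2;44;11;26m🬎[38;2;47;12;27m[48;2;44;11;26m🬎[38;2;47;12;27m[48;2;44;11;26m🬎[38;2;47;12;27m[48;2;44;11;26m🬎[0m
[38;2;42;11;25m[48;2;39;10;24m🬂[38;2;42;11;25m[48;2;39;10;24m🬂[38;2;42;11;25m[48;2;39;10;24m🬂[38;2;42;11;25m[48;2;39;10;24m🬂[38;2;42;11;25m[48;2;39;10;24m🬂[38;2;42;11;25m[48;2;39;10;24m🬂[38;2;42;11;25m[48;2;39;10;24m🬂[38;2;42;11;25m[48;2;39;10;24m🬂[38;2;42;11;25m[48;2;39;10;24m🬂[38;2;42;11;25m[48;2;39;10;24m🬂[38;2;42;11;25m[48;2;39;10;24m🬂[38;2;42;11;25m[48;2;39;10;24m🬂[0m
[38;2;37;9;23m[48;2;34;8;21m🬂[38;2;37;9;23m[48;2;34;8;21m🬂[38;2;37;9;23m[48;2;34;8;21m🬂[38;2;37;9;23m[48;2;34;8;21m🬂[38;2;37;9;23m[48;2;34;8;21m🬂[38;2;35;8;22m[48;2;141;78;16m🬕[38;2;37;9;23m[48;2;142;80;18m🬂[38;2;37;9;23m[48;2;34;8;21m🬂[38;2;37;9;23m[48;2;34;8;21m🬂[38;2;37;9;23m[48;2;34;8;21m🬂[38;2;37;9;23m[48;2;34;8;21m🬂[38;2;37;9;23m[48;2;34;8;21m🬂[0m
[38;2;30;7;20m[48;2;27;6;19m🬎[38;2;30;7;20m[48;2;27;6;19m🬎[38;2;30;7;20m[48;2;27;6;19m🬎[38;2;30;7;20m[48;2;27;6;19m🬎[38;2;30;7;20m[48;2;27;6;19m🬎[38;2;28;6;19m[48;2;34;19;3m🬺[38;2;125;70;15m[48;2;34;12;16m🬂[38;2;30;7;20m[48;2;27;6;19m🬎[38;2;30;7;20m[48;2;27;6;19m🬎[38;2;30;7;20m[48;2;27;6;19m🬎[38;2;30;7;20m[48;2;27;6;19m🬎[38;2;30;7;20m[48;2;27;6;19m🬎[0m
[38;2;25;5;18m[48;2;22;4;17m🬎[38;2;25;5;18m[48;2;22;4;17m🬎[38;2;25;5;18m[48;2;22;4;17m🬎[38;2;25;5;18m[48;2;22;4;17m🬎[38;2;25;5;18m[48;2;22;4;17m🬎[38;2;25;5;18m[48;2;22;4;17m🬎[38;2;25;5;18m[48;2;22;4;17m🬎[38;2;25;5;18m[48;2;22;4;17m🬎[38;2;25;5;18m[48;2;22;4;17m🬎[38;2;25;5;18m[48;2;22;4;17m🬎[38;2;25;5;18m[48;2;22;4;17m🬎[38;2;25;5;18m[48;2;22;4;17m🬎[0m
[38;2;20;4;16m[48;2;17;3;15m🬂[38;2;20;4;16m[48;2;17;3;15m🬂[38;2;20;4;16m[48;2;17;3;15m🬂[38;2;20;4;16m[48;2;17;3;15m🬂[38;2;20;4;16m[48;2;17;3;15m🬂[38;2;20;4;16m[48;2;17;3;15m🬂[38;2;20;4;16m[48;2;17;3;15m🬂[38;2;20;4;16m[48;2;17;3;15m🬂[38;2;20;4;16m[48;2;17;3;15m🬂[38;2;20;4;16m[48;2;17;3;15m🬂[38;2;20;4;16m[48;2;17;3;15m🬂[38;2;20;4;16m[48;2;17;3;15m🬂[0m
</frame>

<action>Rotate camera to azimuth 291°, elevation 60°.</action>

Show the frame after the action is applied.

<frame>
[38;2;47;12;27m[48;2;44;11;26m🬎[38;2;47;12;27m[48;2;44;11;26m🬎[38;2;47;12;27m[48;2;44;11;26m🬎[38;2;47;12;27m[48;2;44;11;26m🬎[38;2;47;12;27m[48;2;44;11;26m🬎[38;2;47;12;27m[48;2;44;11;26m🬎[38;2;47;12;27m[48;2;44;11;26m🬎[38;2;47;12;27m[48;2;44;11;26m🬎[38;2;47;12;27m[48;2;44;11;26m🬎[38;2;47;12;27m[48;2;44;11;26m🬎[38;2;47;12;27m[48;2;44;11;26m🬎[38;2;47;12;27m[48;2;44;11;26m🬎[0m
[38;2;42;11;25m[48;2;39;10;24m🬂[38;2;42;11;25m[48;2;39;10;24m🬂[38;2;42;11;25m[48;2;39;10;24m🬂[38;2;42;11;25m[48;2;39;10;24m🬂[38;2;42;11;25m[48;2;39;10;24m🬂[38;2;42;11;25m[48;2;39;10;24m🬂[38;2;42;11;25m[48;2;39;10;24m🬂[38;2;42;11;25m[48;2;39;10;24m🬂[38;2;42;11;25m[48;2;39;10;24m🬂[38;2;42;11;25m[48;2;39;10;24m🬂[38;2;42;11;25m[48;2;39;10;24m🬂[38;2;42;11;25m[48;2;39;10;24m🬂[0m
[38;2;37;9;23m[48;2;34;8;21m🬂[38;2;37;9;23m[48;2;34;8;21m🬂[38;2;37;9;23m[48;2;34;8;21m🬂[38;2;37;9;23m[48;2;34;8;21m🬂[38;2;37;9;23m[48;2;34;8;21m🬂[38;2;142;80;17m[48;2;34;11;17m🬉[38;2;145;83;21m[48;2;68;38;7m🬝[38;2;37;9;23m[48;2;34;8;21m🬂[38;2;37;9;23m[48;2;34;8;21m🬂[38;2;37;9;23m[48;2;34;8;21m🬂[38;2;37;9;23m[48;2;34;8;21m🬂[38;2;37;9;23m[48;2;34;8;21m🬂[0m
[38;2;30;7;20m[48;2;27;6;19m🬎[38;2;30;7;20m[48;2;27;6;19m🬎[38;2;30;7;20m[48;2;27;6;19m🬎[38;2;30;7;20m[48;2;27;6;19m🬎[38;2;30;7;20m[48;2;27;6;19m🬎[38;2;28;6;19m[48;2;34;19;3m🬲[38;2;88;49;9m[48;2;32;15;7m🬉[38;2;30;7;20m[48;2;27;6;19m🬎[38;2;30;7;20m[48;2;27;6;19m🬎[38;2;30;7;20m[48;2;27;6;19m🬎[38;2;30;7;20m[48;2;27;6;19m🬎[38;2;30;7;20m[48;2;27;6;19m🬎[0m
[38;2;25;5;18m[48;2;22;4;17m🬎[38;2;25;5;18m[48;2;22;4;17m🬎[38;2;25;5;18m[48;2;22;4;17m🬎[38;2;25;5;18m[48;2;22;4;17m🬎[38;2;25;5;18m[48;2;22;4;17m🬎[38;2;25;5;18m[48;2;22;4;17m🬎[38;2;25;5;18m[48;2;22;4;17m🬎[38;2;25;5;18m[48;2;22;4;17m🬎[38;2;25;5;18m[48;2;22;4;17m🬎[38;2;25;5;18m[48;2;22;4;17m🬎[38;2;25;5;18m[48;2;22;4;17m🬎[38;2;25;5;18m[48;2;22;4;17m🬎[0m
[38;2;20;4;16m[48;2;17;3;15m🬂[38;2;20;4;16m[48;2;17;3;15m🬂[38;2;20;4;16m[48;2;17;3;15m🬂[38;2;20;4;16m[48;2;17;3;15m🬂[38;2;20;4;16m[48;2;17;3;15m🬂[38;2;20;4;16m[48;2;17;3;15m🬂[38;2;20;4;16m[48;2;17;3;15m🬂[38;2;20;4;16m[48;2;17;3;15m🬂[38;2;20;4;16m[48;2;17;3;15m🬂[38;2;20;4;16m[48;2;17;3;15m🬂[38;2;20;4;16m[48;2;17;3;15m🬂[38;2;20;4;16m[48;2;17;3;15m🬂[0m
</frame>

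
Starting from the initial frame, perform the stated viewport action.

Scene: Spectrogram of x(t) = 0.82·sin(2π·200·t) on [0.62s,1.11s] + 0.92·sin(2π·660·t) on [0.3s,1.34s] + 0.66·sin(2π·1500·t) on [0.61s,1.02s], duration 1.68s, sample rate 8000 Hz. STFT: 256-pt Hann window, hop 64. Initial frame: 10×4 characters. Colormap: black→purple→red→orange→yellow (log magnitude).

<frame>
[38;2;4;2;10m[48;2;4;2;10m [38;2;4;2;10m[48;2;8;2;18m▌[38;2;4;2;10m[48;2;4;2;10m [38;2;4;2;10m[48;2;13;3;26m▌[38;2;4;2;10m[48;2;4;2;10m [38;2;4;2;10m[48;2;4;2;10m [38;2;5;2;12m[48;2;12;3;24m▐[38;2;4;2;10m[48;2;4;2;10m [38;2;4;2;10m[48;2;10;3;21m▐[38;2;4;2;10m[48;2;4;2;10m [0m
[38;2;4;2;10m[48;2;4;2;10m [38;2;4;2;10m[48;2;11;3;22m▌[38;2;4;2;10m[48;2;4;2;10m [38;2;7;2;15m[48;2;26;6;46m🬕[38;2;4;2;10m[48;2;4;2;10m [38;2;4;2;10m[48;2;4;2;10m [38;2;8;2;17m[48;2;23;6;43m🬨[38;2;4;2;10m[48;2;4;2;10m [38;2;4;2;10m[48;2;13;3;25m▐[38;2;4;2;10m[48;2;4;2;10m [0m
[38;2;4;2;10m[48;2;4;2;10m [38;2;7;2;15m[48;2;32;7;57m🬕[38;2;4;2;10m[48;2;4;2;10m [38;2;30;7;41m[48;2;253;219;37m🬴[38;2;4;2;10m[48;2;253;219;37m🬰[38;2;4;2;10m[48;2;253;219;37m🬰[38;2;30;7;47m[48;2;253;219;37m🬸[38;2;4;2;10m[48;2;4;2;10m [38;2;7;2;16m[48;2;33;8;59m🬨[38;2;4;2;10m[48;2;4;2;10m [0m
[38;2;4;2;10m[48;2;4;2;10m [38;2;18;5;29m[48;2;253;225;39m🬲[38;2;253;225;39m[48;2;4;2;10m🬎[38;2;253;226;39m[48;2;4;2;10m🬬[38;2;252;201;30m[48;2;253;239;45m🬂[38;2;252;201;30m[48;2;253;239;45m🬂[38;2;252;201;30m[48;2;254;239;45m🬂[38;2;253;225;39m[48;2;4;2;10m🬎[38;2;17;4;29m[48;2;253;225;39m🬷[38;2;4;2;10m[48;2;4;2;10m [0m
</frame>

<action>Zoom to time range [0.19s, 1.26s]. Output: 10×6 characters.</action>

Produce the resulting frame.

<frame>
[38;2;4;2;10m[48;2;7;2;16m▌[38;2;4;2;10m[48;2;9;3;18m▐[38;2;4;2;10m[48;2;4;2;10m [38;2;4;2;10m[48;2;12;3;23m▌[38;2;4;2;10m[48;2;12;3;25m▐[38;2;4;2;10m[48;2;4;2;10m [38;2;4;2;10m[48;2;4;2;10m [38;2;4;2;10m[48;2;13;3;25m▌[38;2;7;2;15m[48;2;5;2;12m▌[38;2;4;2;10m[48;2;4;2;10m [0m
[38;2;4;2;10m[48;2;8;2;17m▌[38;2;4;2;10m[48;2;9;3;20m▐[38;2;4;2;10m[48;2;4;2;10m [38;2;4;2;10m[48;2;14;3;27m▌[38;2;4;2;10m[48;2;15;4;28m▐[38;2;4;2;10m[48;2;4;2;10m [38;2;4;2;10m[48;2;4;2;10m [38;2;4;2;10m[48;2;15;4;29m▌[38;2;5;2;12m[48;2;7;2;16m▐[38;2;4;2;10m[48;2;4;2;10m [0m
[38;2;4;2;10m[48;2;10;3;20m▌[38;2;4;2;10m[48;2;12;3;24m▐[38;2;4;2;10m[48;2;4;2;10m [38;2;4;2;10m[48;2;22;5;40m▌[38;2;4;2;10m[48;2;22;5;41m▐[38;2;4;2;10m[48;2;4;2;10m [38;2;4;2;10m[48;2;4;2;10m [38;2;4;2;10m[48;2;24;6;44m▌[38;2;6;2;15m[48;2;12;3;24m🬨[38;2;4;2;10m[48;2;4;2;10m [0m
[38;2;4;2;10m[48;2;16;4;30m▌[38;2;4;2;10m[48;2;20;5;38m▐[38;2;4;2;10m[48;2;4;2;10m [38;2;13;3;25m[48;2;211;74;63m🬕[38;2;17;4;32m[48;2;236;164;50m🬊[38;2;5;2;12m[48;2;253;219;37m🬎[38;2;5;2;12m[48;2;253;219;37m🬎[38;2;18;4;34m[48;2;238;170;46m🬆[38;2;11;3;22m[48;2;49;11;85m🬨[38;2;4;2;10m[48;2;4;2;10m [0m
[38;2;16;4;31m[48;2;212;76;63m🬝[38;2;26;6;42m[48;2;252;202;30m🬎[38;2;4;2;10m[48;2;252;201;30m🬎[38;2;26;6;43m[48;2;252;201;30m🬎[38;2;26;6;43m[48;2;252;201;30m🬎[38;2;4;2;10m[48;2;252;201;30m🬎[38;2;4;2;10m[48;2;252;201;30m🬎[38;2;30;7;44m[48;2;252;201;30m🬎[38;2;18;4;34m[48;2;252;201;30m🬎[38;2;4;2;10m[48;2;252;201;30m🬎[0m
[38;2;25;6;38m[48;2;215;82;58m🬺[38;2;254;249;49m[48;2;43;11;49m🬂[38;2;254;249;49m[48;2;4;2;10m🬂[38;2;254;249;49m[48;2;13;3;25m🬂[38;2;253;239;45m[48;2;215;86;55m🬰[38;2;253;239;45m[48;2;196;50;80m🬰[38;2;253;239;45m[48;2;196;50;80m🬰[38;2;253;239;45m[48;2;198;51;79m🬰[38;2;253;239;45m[48;2;214;84;56m🬰[38;2;254;249;49m[48;2;4;2;10m🬂[0m
</frame>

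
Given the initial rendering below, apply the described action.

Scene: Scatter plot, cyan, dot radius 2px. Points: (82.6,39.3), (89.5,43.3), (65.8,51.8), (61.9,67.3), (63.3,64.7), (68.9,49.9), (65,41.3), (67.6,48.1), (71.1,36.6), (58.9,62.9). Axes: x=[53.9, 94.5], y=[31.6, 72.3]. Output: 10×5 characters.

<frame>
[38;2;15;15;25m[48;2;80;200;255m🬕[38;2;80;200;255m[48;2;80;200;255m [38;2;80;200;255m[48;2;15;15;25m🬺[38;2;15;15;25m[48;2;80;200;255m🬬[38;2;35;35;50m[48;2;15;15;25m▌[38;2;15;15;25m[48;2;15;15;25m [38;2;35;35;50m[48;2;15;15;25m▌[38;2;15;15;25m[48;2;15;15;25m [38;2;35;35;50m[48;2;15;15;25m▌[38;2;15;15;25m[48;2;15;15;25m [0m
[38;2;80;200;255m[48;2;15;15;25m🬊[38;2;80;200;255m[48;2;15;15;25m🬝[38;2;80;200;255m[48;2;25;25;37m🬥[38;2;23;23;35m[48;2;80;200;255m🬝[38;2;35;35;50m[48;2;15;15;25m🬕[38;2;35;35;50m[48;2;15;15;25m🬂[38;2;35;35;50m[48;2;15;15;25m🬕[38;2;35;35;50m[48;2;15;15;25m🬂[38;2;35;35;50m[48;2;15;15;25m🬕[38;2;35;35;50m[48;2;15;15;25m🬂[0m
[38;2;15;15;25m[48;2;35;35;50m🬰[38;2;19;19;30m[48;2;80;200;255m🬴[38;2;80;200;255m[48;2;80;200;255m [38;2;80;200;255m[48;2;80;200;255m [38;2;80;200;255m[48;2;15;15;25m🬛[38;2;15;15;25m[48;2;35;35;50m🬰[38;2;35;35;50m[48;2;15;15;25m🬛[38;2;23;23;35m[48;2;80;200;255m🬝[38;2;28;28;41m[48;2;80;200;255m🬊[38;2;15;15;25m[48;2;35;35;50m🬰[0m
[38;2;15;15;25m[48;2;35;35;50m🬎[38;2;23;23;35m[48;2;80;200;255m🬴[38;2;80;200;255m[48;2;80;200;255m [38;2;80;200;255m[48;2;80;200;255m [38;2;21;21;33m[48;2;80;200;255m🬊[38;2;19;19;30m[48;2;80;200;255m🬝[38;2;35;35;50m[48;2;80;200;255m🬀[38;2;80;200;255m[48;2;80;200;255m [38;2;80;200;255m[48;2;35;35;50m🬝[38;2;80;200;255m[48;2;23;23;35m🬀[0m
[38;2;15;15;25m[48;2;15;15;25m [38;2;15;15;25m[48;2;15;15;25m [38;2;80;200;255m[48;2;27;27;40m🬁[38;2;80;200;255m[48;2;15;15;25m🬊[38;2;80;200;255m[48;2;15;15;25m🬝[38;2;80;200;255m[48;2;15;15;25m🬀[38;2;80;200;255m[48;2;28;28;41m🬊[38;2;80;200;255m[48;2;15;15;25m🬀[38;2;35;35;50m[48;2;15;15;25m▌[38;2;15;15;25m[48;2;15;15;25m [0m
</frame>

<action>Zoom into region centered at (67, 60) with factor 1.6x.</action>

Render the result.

<frame>
[38;2;15;15;25m[48;2;15;15;25m [38;2;15;15;25m[48;2;80;200;255m🬝[38;2;35;35;50m[48;2;80;200;255m🬀[38;2;15;15;25m[48;2;80;200;255m🬊[38;2;35;35;50m[48;2;15;15;25m▌[38;2;15;15;25m[48;2;15;15;25m [38;2;35;35;50m[48;2;15;15;25m▌[38;2;15;15;25m[48;2;15;15;25m [38;2;35;35;50m[48;2;15;15;25m▌[38;2;15;15;25m[48;2;15;15;25m [0m
[38;2;23;23;35m[48;2;80;200;255m🬝[38;2;35;35;50m[48;2;80;200;255m🬀[38;2;80;200;255m[48;2;80;200;255m [38;2;80;200;255m[48;2;80;200;255m [38;2;80;200;255m[48;2;27;27;40m🬃[38;2;35;35;50m[48;2;15;15;25m🬂[38;2;35;35;50m[48;2;15;15;25m🬕[38;2;35;35;50m[48;2;15;15;25m🬂[38;2;35;35;50m[48;2;15;15;25m🬕[38;2;35;35;50m[48;2;15;15;25m🬂[0m
[38;2;15;15;25m[48;2;35;35;50m🬰[38;2;80;200;255m[48;2;21;21;33m🬊[38;2;80;200;255m[48;2;27;27;40m🬀[38;2;80;200;255m[48;2;23;23;35m🬀[38;2;35;35;50m[48;2;15;15;25m🬛[38;2;15;15;25m[48;2;35;35;50m🬰[38;2;35;35;50m[48;2;15;15;25m🬛[38;2;15;15;25m[48;2;35;35;50m🬰[38;2;35;35;50m[48;2;15;15;25m🬛[38;2;15;15;25m[48;2;35;35;50m🬰[0m
[38;2;15;15;25m[48;2;35;35;50m🬎[38;2;15;15;25m[48;2;35;35;50m🬎[38;2;35;35;50m[48;2;15;15;25m🬲[38;2;15;15;25m[48;2;80;200;255m🬆[38;2;80;200;255m[48;2;15;15;25m🬺[38;2;15;15;25m[48;2;80;200;255m🬊[38;2;35;35;50m[48;2;15;15;25m🬲[38;2;15;15;25m[48;2;35;35;50m🬎[38;2;35;35;50m[48;2;15;15;25m🬲[38;2;15;15;25m[48;2;35;35;50m🬎[0m
[38;2;15;15;25m[48;2;15;15;25m [38;2;15;15;25m[48;2;15;15;25m [38;2;35;35;50m[48;2;15;15;25m▌[38;2;15;15;25m[48;2;80;200;255m🬲[38;2;80;200;255m[48;2;80;200;255m [38;2;80;200;255m[48;2;15;15;25m🬝[38;2;80;200;255m[48;2;23;23;35m🬀[38;2;15;15;25m[48;2;15;15;25m [38;2;35;35;50m[48;2;15;15;25m▌[38;2;15;15;25m[48;2;15;15;25m [0m
</frame>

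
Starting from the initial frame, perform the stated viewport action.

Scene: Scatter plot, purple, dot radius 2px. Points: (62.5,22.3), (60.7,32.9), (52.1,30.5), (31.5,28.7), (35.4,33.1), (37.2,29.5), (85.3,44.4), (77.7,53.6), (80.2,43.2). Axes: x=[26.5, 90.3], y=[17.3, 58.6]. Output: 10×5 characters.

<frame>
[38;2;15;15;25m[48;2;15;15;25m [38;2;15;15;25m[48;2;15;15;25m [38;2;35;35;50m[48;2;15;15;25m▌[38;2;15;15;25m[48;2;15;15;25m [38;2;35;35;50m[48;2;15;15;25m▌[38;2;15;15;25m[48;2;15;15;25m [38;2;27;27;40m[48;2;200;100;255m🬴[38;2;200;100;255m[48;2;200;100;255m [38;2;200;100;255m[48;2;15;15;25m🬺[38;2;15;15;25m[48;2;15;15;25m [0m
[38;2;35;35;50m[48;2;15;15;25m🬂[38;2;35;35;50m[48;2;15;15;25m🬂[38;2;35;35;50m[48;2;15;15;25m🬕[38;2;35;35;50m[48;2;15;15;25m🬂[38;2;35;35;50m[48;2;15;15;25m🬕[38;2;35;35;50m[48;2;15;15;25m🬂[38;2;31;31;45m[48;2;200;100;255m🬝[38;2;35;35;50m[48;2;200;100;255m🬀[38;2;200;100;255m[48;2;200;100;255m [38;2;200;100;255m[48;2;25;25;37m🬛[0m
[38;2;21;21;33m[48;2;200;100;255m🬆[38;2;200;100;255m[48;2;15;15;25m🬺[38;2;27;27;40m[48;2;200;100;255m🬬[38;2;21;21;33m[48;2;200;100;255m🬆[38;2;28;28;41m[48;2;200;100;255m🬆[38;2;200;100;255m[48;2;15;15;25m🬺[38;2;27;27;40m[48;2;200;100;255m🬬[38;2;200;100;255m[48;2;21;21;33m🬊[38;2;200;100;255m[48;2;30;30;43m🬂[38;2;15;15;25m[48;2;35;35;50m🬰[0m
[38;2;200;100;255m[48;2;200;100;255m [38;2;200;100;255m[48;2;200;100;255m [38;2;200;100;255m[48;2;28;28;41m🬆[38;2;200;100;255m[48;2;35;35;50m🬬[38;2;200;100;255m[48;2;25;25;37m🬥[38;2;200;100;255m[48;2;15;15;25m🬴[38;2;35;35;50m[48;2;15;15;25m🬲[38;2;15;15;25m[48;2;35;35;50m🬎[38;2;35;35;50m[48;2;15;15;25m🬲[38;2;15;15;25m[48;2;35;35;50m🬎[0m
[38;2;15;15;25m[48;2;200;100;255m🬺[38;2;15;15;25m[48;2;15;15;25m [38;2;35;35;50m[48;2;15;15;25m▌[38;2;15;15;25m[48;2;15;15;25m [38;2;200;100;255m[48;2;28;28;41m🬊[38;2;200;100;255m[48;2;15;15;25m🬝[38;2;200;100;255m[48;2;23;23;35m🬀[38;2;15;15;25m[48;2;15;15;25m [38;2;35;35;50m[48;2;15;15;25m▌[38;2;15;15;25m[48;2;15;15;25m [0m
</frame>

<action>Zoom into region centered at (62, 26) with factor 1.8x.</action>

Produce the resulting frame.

<frame>
[38;2;15;15;25m[48;2;15;15;25m [38;2;15;15;25m[48;2;15;15;25m [38;2;23;23;35m[48;2;200;100;255m🬬[38;2;15;15;25m[48;2;200;100;255m🬆[38;2;200;100;255m[48;2;15;15;25m🬺[38;2;15;15;25m[48;2;200;100;255m🬬[38;2;35;35;50m[48;2;15;15;25m▌[38;2;15;15;25m[48;2;15;15;25m [38;2;35;35;50m[48;2;15;15;25m▌[38;2;15;15;25m[48;2;15;15;25m [0m
[38;2;35;35;50m[48;2;15;15;25m🬂[38;2;200;100;255m[48;2;25;25;37m🬫[38;2;200;100;255m[48;2;200;100;255m [38;2;200;100;255m[48;2;20;20;31m🬅[38;2;200;100;255m[48;2;21;21;33m🬆[38;2;35;35;50m[48;2;15;15;25m🬂[38;2;35;35;50m[48;2;15;15;25m🬕[38;2;35;35;50m[48;2;15;15;25m🬂[38;2;35;35;50m[48;2;15;15;25m🬕[38;2;35;35;50m[48;2;15;15;25m🬂[0m
[38;2;15;15;25m[48;2;35;35;50m🬰[38;2;15;15;25m[48;2;35;35;50m🬰[38;2;200;100;255m[48;2;27;27;40m🬀[38;2;15;15;25m[48;2;35;35;50m🬰[38;2;28;28;41m[48;2;200;100;255m🬆[38;2;23;23;35m[48;2;200;100;255m🬬[38;2;35;35;50m[48;2;15;15;25m🬛[38;2;15;15;25m[48;2;35;35;50m🬰[38;2;35;35;50m[48;2;15;15;25m🬛[38;2;15;15;25m[48;2;35;35;50m🬰[0m
[38;2;15;15;25m[48;2;35;35;50m🬎[38;2;15;15;25m[48;2;35;35;50m🬎[38;2;35;35;50m[48;2;15;15;25m🬲[38;2;23;23;35m[48;2;200;100;255m🬺[38;2;200;100;255m[48;2;35;35;50m🬬[38;2;200;100;255m[48;2;28;28;41m🬆[38;2;35;35;50m[48;2;15;15;25m🬲[38;2;15;15;25m[48;2;35;35;50m🬎[38;2;35;35;50m[48;2;15;15;25m🬲[38;2;15;15;25m[48;2;35;35;50m🬎[0m
[38;2;15;15;25m[48;2;15;15;25m [38;2;15;15;25m[48;2;15;15;25m [38;2;35;35;50m[48;2;15;15;25m▌[38;2;15;15;25m[48;2;15;15;25m [38;2;35;35;50m[48;2;15;15;25m▌[38;2;15;15;25m[48;2;15;15;25m [38;2;35;35;50m[48;2;15;15;25m▌[38;2;15;15;25m[48;2;15;15;25m [38;2;35;35;50m[48;2;15;15;25m▌[38;2;15;15;25m[48;2;15;15;25m [0m
</frame>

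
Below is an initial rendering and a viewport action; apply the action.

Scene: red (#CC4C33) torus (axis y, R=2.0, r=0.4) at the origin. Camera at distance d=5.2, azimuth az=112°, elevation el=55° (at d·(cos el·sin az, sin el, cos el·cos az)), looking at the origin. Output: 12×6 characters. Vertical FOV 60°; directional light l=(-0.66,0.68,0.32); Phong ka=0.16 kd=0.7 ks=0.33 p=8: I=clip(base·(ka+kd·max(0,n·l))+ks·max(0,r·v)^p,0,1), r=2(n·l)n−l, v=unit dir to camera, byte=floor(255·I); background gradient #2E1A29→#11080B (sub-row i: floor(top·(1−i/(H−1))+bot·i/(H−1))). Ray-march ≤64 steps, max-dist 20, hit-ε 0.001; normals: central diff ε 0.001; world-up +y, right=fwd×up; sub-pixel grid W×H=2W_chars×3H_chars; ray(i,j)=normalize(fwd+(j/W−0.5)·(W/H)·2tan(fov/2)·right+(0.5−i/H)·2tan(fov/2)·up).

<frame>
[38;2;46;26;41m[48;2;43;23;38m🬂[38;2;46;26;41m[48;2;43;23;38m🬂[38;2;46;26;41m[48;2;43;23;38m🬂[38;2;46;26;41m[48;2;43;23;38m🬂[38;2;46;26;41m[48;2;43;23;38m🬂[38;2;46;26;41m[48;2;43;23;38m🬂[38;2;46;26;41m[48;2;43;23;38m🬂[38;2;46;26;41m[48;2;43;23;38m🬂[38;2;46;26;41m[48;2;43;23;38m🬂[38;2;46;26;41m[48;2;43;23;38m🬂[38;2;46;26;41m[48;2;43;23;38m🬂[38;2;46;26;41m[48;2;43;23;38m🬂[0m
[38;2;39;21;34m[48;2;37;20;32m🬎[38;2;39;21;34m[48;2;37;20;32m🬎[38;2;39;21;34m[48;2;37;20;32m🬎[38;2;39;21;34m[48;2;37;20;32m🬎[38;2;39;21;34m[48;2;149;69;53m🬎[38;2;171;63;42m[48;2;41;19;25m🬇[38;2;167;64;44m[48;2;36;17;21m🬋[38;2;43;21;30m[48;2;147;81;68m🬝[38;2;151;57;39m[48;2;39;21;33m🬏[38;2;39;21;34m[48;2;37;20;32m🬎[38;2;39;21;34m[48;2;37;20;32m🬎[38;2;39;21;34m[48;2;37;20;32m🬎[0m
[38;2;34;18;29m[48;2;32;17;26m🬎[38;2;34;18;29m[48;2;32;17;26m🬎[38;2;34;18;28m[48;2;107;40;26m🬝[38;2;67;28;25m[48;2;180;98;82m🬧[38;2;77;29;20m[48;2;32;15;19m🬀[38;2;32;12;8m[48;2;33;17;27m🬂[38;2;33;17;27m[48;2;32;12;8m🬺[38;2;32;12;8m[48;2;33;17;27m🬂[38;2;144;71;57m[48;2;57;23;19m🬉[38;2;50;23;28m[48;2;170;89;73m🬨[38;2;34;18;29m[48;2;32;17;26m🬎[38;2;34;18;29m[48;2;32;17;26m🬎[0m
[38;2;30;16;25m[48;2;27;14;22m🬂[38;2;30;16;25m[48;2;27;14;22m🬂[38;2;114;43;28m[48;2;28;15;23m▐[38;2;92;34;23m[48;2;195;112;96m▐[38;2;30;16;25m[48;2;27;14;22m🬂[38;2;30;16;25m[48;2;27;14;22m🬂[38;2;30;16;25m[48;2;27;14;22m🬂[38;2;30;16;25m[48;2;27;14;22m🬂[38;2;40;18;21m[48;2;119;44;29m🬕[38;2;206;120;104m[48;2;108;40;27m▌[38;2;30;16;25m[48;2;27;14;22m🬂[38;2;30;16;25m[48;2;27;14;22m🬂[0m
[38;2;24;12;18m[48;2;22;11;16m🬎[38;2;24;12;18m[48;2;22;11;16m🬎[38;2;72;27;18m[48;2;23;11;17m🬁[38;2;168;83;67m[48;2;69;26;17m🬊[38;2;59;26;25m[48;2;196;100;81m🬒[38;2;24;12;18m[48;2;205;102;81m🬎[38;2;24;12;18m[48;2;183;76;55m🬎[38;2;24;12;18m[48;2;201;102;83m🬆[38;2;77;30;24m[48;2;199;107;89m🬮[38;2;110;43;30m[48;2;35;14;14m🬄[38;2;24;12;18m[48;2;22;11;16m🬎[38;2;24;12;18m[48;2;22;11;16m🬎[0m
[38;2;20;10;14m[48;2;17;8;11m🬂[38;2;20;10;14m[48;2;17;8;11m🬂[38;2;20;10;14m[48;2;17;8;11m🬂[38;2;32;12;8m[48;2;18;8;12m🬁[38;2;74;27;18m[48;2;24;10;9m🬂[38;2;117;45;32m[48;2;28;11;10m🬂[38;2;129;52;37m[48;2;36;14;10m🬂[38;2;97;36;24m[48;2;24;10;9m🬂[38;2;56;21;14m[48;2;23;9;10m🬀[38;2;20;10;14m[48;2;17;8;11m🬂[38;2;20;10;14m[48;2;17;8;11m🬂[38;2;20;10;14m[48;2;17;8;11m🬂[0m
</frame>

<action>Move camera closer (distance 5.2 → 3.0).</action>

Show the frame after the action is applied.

<frame>
[38;2;46;26;41m[48;2;43;23;38m🬂[38;2;46;26;41m[48;2;43;23;38m🬂[38;2;46;26;41m[48;2;43;23;38m🬂[38;2;44;24;39m[48;2;155;59;40m🬝[38;2;45;25;40m[48;2;177;107;94m🬎[38;2;45;25;40m[48;2;90;42;32m🬎[38;2;45;25;40m[48;2;76;32;24m🬎[38;2;56;30;40m[48;2;155;92;80m🬝[38;2;45;25;40m[48;2;169;84;67m🬎[38;2;46;26;41m[48;2;43;23;38m🬂[38;2;46;26;41m[48;2;43;23;38m🬂[38;2;46;26;41m[48;2;43;23;38m🬂[0m
[38;2;39;21;34m[48;2;37;20;32m🬎[38;2;39;21;34m[48;2;154;71;54m🬆[38;2;172;91;75m[48;2;74;34;30m🬅[38;2;169;102;89m[48;2;46;18;12m🬀[38;2;35;13;8m[48;2;37;20;32m🬝[38;2;32;12;8m[48;2;37;20;32m🬎[38;2;32;12;8m[48;2;37;20;32m🬎[38;2;32;12;8m[48;2;37;20;32m🬎[38;2;91;40;30m[48;2;35;13;9m🬁[38;2;145;74;60m[48;2;51;19;12m🬊[38;2;64;32;37m[48;2;161;81;66m🬒[38;2;134;51;34m[48;2;39;21;33m🬏[0m
[38;2;81;33;30m[48;2;156;76;59m🬄[38;2;167;94;80m[48;2;99;43;32m🬄[38;2;62;23;15m[48;2;33;13;12m🬀[38;2;32;12;8m[48;2;33;17;27m🬀[38;2;34;18;29m[48;2;32;17;26m🬎[38;2;34;18;29m[48;2;32;17;26m🬎[38;2;34;18;29m[48;2;32;17;26m🬎[38;2;34;18;29m[48;2;32;17;26m🬎[38;2;34;18;29m[48;2;32;17;26m🬎[38;2;32;12;8m[48;2;32;17;26m🬊[38;2;114;53;40m[48;2;61;22;15m🬉[38;2;143;65;50m[48;2;176;98;83m🬘[0m
[38;2;161;79;63m[48;2;183;102;86m🬀[38;2;70;26;17m[48;2;113;45;32m▐[38;2;32;12;8m[48;2;28;14;22m🬀[38;2;30;16;25m[48;2;27;14;22m🬂[38;2;30;16;25m[48;2;27;14;22m🬂[38;2;30;16;25m[48;2;27;14;22m🬂[38;2;30;16;25m[48;2;27;14;22m🬂[38;2;30;16;25m[48;2;27;14;22m🬂[38;2;30;16;25m[48;2;27;14;22m🬂[38;2;30;16;25m[48;2;27;14;22m🬂[38;2;29;13;17m[48;2;84;31;20m▌[38;2;128;54;39m[48;2;200;117;101m▌[0m
[38;2;188;102;85m[48;2;217;128;110m🬕[38;2;115;43;29m[48;2;159;71;54m🬨[38;2;24;12;18m[48;2;22;11;16m🬎[38;2;24;12;18m[48;2;22;11;16m🬎[38;2;24;12;18m[48;2;22;11;16m🬎[38;2;24;12;18m[48;2;22;11;16m🬎[38;2;24;12;18m[48;2;22;11;16m🬎[38;2;24;12;18m[48;2;22;11;16m🬎[38;2;24;12;18m[48;2;22;11;16m🬎[38;2;24;12;18m[48;2;22;11;16m🬎[38;2;23;12;17m[48;2;122;45;30m▌[38;2;164;74;56m[48;2;224;133;115m▌[0m
[38;2;206;115;97m[48;2;145;62;45m🬉[38;2;170;76;57m[48;2;222;127;109m🬉[38;2;20;10;14m[48;2;150;59;41m🬁[38;2;143;53;35m[48;2;18;9;12m🬏[38;2;20;10;14m[48;2;17;8;11m🬂[38;2;20;10;14m[48;2;17;8;11m🬂[38;2;20;10;14m[48;2;17;8;11m🬂[38;2;20;10;14m[48;2;17;8;11m🬂[38;2;20;10;14m[48;2;17;8;11m🬂[38;2;19;9;13m[48;2;150;56;37m🬆[38;2;163;66;48m[48;2;221;120;100m🬕[38;2;223;127;108m[48;2;171;80;63m🬕[0m
</frame>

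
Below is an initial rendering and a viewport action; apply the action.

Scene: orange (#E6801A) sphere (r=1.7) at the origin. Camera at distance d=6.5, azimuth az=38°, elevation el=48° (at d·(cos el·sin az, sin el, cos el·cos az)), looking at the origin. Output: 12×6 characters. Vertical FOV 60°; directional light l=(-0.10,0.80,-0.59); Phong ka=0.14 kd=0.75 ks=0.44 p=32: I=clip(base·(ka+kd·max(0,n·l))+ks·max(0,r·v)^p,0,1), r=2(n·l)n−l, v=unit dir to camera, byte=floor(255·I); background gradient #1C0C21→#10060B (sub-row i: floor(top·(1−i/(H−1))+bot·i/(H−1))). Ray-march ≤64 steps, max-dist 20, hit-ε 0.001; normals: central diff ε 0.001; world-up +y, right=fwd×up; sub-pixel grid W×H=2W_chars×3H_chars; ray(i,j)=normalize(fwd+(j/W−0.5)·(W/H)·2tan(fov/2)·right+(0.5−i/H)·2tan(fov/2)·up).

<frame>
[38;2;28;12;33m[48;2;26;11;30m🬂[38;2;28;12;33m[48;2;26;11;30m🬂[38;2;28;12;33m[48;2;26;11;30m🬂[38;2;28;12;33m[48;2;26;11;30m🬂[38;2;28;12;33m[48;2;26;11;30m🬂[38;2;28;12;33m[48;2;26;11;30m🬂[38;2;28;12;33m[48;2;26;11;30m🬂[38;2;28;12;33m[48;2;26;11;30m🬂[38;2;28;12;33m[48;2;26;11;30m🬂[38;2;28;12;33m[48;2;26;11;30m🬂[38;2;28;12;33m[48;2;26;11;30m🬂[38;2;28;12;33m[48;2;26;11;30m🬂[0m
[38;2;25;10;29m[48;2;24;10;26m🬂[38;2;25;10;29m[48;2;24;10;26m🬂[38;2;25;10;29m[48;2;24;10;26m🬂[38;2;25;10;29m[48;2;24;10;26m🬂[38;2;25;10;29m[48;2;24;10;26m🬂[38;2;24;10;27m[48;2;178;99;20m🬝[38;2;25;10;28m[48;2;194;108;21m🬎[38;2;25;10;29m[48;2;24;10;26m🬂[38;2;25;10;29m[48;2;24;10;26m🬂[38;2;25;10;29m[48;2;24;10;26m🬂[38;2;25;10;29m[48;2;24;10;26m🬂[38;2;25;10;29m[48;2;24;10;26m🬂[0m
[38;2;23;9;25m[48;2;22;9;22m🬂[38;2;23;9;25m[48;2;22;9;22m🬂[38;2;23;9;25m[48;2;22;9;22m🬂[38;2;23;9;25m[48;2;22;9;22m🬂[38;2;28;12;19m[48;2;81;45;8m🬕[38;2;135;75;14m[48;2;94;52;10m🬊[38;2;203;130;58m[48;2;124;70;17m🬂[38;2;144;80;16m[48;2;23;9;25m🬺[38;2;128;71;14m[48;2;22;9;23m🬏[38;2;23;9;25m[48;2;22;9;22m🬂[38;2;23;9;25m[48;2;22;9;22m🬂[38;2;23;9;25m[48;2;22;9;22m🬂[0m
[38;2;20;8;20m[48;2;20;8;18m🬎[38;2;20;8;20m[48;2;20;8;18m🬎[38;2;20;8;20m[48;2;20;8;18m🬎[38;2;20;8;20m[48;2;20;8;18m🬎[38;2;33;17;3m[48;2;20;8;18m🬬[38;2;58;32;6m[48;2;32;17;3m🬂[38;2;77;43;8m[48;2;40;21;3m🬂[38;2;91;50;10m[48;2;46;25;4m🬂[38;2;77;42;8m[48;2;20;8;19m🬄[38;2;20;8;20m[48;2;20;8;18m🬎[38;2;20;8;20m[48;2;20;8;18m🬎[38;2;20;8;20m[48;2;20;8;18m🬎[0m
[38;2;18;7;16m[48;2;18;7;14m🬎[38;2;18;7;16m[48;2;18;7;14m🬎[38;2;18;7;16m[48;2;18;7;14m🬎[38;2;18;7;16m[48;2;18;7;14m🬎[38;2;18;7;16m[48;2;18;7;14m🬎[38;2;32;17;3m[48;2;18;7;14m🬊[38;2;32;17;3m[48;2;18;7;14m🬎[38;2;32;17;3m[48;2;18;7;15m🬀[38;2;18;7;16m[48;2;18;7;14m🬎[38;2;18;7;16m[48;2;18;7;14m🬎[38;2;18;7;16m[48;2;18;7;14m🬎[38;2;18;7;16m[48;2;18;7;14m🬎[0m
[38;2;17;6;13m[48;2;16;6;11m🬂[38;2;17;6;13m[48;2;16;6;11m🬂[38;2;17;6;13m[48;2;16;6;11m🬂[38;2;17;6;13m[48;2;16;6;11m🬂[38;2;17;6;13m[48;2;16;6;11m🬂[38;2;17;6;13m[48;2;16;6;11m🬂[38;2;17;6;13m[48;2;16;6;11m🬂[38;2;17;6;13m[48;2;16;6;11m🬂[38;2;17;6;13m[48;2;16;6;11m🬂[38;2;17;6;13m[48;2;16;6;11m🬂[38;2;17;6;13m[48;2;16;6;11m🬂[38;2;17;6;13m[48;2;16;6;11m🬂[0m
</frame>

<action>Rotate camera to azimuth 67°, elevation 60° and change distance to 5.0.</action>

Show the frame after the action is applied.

<frame>
[38;2;28;12;33m[48;2;26;11;30m🬂[38;2;28;12;33m[48;2;26;11;30m🬂[38;2;28;12;33m[48;2;26;11;30m🬂[38;2;28;12;33m[48;2;26;11;30m🬂[38;2;28;12;33m[48;2;26;11;30m🬂[38;2;28;12;33m[48;2;26;11;30m🬂[38;2;28;12;33m[48;2;26;11;30m🬂[38;2;28;12;33m[48;2;26;11;30m🬂[38;2;28;12;33m[48;2;26;11;30m🬂[38;2;28;12;33m[48;2;26;11;30m🬂[38;2;28;12;33m[48;2;26;11;30m🬂[38;2;28;12;33m[48;2;26;11;30m🬂[0m
[38;2;25;10;29m[48;2;24;10;26m🬂[38;2;25;10;29m[48;2;24;10;26m🬂[38;2;25;10;29m[48;2;24;10;26m🬂[38;2;25;10;29m[48;2;24;10;26m🬂[38;2;24;10;27m[48;2;125;69;14m🬝[38;2;25;10;29m[48;2;154;85;17m🬂[38;2;25;10;29m[48;2;181;101;20m🬂[38;2;25;10;28m[48;2;197;109;21m🬊[38;2;25;10;29m[48;2;24;10;26m🬂[38;2;25;10;29m[48;2;24;10;26m🬂[38;2;25;10;29m[48;2;24;10;26m🬂[38;2;25;10;29m[48;2;24;10;26m🬂[0m
[38;2;23;9;25m[48;2;22;9;22m🬂[38;2;23;9;25m[48;2;22;9;22m🬂[38;2;23;9;25m[48;2;22;9;22m🬂[38;2;22;9;23m[48;2;50;28;5m🬕[38;2;114;63;12m[48;2;89;49;9m🬉[38;2;141;78;15m[48;2;121;67;13m🬊[38;2;193;119;44m[48;2;149;83;17m🬉[38;2;240;161;83m[48;2;176;99;23m🬄[38;2;182;101;20m[48;2;23;9;25m🬺[38;2;23;9;25m[48;2;22;9;22m🬂[38;2;23;9;25m[48;2;22;9;22m🬂[38;2;23;9;25m[48;2;22;9;22m🬂[0m
[38;2;20;8;20m[48;2;20;8;18m🬎[38;2;20;8;20m[48;2;20;8;18m🬎[38;2;20;8;20m[48;2;20;8;18m🬎[38;2;20;8;19m[48;2;32;17;3m▌[38;2;70;39;7m[48;2;41;22;4m🬊[38;2;102;56;11m[48;2;75;42;8m🬊[38;2;125;69;14m[48;2;100;55;11m🬊[38;2;142;78;16m[48;2;117;65;13m🬊[38;2;148;82;16m[48;2;117;65;13m🬎[38;2;20;8;20m[48;2;20;8;18m🬎[38;2;20;8;20m[48;2;20;8;18m🬎[38;2;20;8;20m[48;2;20;8;18m🬎[0m
[38;2;18;7;16m[48;2;18;7;14m🬎[38;2;18;7;16m[48;2;18;7;14m🬎[38;2;18;7;16m[48;2;18;7;14m🬎[38;2;18;7;16m[48;2;18;7;14m🬎[38;2;32;17;3m[48;2;18;7;14m🬊[38;2;58;32;6m[48;2;34;18;3m🬁[38;2;76;42;8m[48;2;41;22;4m🬂[38;2;77;43;8m[48;2;25;12;8m🬎[38;2;95;52;10m[48;2;18;7;15m🬀[38;2;18;7;16m[48;2;18;7;14m🬎[38;2;18;7;16m[48;2;18;7;14m🬎[38;2;18;7;16m[48;2;18;7;14m🬎[0m
[38;2;17;6;13m[48;2;16;6;11m🬂[38;2;17;6;13m[48;2;16;6;11m🬂[38;2;17;6;13m[48;2;16;6;11m🬂[38;2;17;6;13m[48;2;16;6;11m🬂[38;2;17;6;13m[48;2;16;6;11m🬂[38;2;17;6;13m[48;2;16;6;11m🬂[38;2;17;6;13m[48;2;16;6;11m🬂[38;2;17;6;13m[48;2;16;6;11m🬂[38;2;17;6;13m[48;2;16;6;11m🬂[38;2;17;6;13m[48;2;16;6;11m🬂[38;2;17;6;13m[48;2;16;6;11m🬂[38;2;17;6;13m[48;2;16;6;11m🬂[0m
</frame>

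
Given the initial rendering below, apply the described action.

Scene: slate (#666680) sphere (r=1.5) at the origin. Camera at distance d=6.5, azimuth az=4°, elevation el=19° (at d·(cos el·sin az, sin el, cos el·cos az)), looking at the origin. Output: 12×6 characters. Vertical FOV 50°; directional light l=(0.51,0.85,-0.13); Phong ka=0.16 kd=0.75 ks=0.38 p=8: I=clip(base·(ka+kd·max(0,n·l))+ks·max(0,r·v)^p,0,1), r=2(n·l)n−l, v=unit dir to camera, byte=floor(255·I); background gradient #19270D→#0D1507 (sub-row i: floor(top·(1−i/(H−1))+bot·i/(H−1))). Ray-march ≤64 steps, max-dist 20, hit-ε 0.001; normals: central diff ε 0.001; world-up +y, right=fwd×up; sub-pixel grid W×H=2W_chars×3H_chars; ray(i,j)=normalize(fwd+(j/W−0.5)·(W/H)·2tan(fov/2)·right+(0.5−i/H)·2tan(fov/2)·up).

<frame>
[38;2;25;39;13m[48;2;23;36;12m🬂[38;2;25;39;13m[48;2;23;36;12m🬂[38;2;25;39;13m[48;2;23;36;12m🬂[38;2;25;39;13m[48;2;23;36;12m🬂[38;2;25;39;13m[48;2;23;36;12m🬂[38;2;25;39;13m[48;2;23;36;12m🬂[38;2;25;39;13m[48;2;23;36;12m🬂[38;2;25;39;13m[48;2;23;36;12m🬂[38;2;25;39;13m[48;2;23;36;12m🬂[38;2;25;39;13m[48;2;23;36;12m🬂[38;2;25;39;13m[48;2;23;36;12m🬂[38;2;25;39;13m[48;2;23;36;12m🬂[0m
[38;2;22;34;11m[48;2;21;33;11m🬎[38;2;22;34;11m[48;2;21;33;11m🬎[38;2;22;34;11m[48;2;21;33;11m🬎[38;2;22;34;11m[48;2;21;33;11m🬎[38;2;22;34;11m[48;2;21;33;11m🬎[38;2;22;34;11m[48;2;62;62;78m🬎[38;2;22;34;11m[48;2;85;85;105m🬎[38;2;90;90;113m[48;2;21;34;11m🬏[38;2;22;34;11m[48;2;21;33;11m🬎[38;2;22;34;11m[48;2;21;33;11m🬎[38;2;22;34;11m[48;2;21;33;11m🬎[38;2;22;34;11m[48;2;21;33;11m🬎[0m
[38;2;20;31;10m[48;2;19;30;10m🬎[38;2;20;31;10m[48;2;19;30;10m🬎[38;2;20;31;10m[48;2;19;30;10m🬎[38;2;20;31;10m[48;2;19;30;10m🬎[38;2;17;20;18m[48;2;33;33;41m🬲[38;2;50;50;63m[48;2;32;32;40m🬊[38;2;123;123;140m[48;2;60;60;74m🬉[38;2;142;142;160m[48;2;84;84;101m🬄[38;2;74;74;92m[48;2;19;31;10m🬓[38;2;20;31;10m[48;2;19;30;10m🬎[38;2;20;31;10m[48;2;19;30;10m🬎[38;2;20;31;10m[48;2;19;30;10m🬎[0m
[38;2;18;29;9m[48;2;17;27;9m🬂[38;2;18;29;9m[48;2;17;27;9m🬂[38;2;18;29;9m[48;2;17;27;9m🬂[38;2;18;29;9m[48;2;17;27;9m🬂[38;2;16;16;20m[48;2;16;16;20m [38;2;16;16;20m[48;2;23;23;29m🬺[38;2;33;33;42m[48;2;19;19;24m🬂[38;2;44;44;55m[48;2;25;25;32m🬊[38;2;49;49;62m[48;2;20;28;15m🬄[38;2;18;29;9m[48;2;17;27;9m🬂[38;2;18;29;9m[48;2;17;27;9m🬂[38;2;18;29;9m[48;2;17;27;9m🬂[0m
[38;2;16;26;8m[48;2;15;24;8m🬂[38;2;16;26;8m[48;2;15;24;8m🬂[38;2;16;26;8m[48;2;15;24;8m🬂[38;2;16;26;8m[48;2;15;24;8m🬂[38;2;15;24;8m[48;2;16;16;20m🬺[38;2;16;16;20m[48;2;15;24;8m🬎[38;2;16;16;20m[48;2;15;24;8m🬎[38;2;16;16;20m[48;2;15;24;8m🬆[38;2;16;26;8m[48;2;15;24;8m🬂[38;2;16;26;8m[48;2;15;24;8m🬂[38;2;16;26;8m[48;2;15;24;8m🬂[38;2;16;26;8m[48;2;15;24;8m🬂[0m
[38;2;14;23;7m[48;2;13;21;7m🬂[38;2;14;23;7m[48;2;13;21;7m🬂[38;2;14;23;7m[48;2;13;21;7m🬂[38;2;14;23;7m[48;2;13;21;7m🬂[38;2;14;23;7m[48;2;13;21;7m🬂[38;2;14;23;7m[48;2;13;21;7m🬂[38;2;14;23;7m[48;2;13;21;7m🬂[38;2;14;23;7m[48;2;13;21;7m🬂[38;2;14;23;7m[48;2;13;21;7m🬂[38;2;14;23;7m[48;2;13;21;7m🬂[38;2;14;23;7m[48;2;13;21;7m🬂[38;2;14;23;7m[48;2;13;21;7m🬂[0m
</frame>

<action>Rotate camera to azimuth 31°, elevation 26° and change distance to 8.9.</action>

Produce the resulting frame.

<frame>
[38;2;25;39;13m[48;2;23;36;12m🬂[38;2;25;39;13m[48;2;23;36;12m🬂[38;2;25;39;13m[48;2;23;36;12m🬂[38;2;25;39;13m[48;2;23;36;12m🬂[38;2;25;39;13m[48;2;23;36;12m🬂[38;2;25;39;13m[48;2;23;36;12m🬂[38;2;25;39;13m[48;2;23;36;12m🬂[38;2;25;39;13m[48;2;23;36;12m🬂[38;2;25;39;13m[48;2;23;36;12m🬂[38;2;25;39;13m[48;2;23;36;12m🬂[38;2;25;39;13m[48;2;23;36;12m🬂[38;2;25;39;13m[48;2;23;36;12m🬂[0m
[38;2;22;34;11m[48;2;21;33;11m🬎[38;2;22;34;11m[48;2;21;33;11m🬎[38;2;22;34;11m[48;2;21;33;11m🬎[38;2;22;34;11m[48;2;21;33;11m🬎[38;2;22;34;11m[48;2;21;33;11m🬎[38;2;22;34;11m[48;2;21;33;11m🬎[38;2;22;34;11m[48;2;21;33;11m🬎[38;2;22;34;11m[48;2;21;33;11m🬎[38;2;22;34;11m[48;2;21;33;11m🬎[38;2;22;34;11m[48;2;21;33;11m🬎[38;2;22;34;11m[48;2;21;33;11m🬎[38;2;22;34;11m[48;2;21;33;11m🬎[0m
[38;2;20;31;10m[48;2;19;30;10m🬎[38;2;20;31;10m[48;2;19;30;10m🬎[38;2;20;31;10m[48;2;19;30;10m🬎[38;2;20;31;10m[48;2;19;30;10m🬎[38;2;19;31;10m[48;2;16;16;20m🬝[38;2;30;36;30m[48;2;59;59;74m🬐[38;2;88;88;109m[48;2;145;145;166m🬕[38;2;20;31;10m[48;2;93;93;115m🬊[38;2;20;31;10m[48;2;19;30;10m🬎[38;2;20;31;10m[48;2;19;30;10m🬎[38;2;20;31;10m[48;2;19;30;10m🬎[38;2;20;31;10m[48;2;19;30;10m🬎[0m
[38;2;18;29;9m[48;2;17;27;9m🬂[38;2;18;29;9m[48;2;17;27;9m🬂[38;2;18;29;9m[48;2;17;27;9m🬂[38;2;18;29;9m[48;2;17;27;9m🬂[38;2;17;27;9m[48;2;16;16;20m🬲[38;2;43;43;55m[48;2;21;21;26m🬁[38;2;57;57;71m[48;2;30;30;37m🬊[38;2;61;61;76m[48;2;24;29;24m🬎[38;2;18;29;9m[48;2;17;27;9m🬂[38;2;18;29;9m[48;2;17;27;9m🬂[38;2;18;29;9m[48;2;17;27;9m🬂[38;2;18;29;9m[48;2;17;27;9m🬂[0m
[38;2;16;26;8m[48;2;15;24;8m🬂[38;2;16;26;8m[48;2;15;24;8m🬂[38;2;16;26;8m[48;2;15;24;8m🬂[38;2;16;26;8m[48;2;15;24;8m🬂[38;2;16;26;8m[48;2;15;24;8m🬂[38;2;15;24;8m[48;2;16;16;20m🬺[38;2;16;16;20m[48;2;15;24;8m🬂[38;2;16;26;8m[48;2;15;24;8m🬂[38;2;16;26;8m[48;2;15;24;8m🬂[38;2;16;26;8m[48;2;15;24;8m🬂[38;2;16;26;8m[48;2;15;24;8m🬂[38;2;16;26;8m[48;2;15;24;8m🬂[0m
[38;2;14;23;7m[48;2;13;21;7m🬂[38;2;14;23;7m[48;2;13;21;7m🬂[38;2;14;23;7m[48;2;13;21;7m🬂[38;2;14;23;7m[48;2;13;21;7m🬂[38;2;14;23;7m[48;2;13;21;7m🬂[38;2;14;23;7m[48;2;13;21;7m🬂[38;2;14;23;7m[48;2;13;21;7m🬂[38;2;14;23;7m[48;2;13;21;7m🬂[38;2;14;23;7m[48;2;13;21;7m🬂[38;2;14;23;7m[48;2;13;21;7m🬂[38;2;14;23;7m[48;2;13;21;7m🬂[38;2;14;23;7m[48;2;13;21;7m🬂[0m
</frame>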